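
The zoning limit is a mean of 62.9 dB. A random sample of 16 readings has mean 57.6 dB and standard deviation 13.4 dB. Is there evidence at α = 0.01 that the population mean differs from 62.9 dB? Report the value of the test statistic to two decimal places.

H0: μ = 62.9; H1: μ ≠ 62.9 (one-sample t-test, two-sided).
t = (x̄ − μ₀)/(s/√n) = (57.6 − 62.9)/(13.4/√16) = -1.58
df = n − 1 = 15
Two-sided p-value ≈ 0.1345
Since p ≈ 0.1345 > α = 0.01, fail to reject H0; the data do not provide sufficient evidence against H0.

-1.58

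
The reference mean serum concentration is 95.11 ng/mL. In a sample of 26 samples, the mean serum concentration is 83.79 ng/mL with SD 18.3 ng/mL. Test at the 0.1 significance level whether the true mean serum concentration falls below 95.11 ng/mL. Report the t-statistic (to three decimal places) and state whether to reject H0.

t = -3.154; reject H0

H0: μ = 95.11; H1: μ < 95.11 (one-sample t-test, left-tailed).
t = (x̄ − μ₀)/(s/√n) = (83.79 − 95.11)/(18.3/√26) = -3.154
df = n − 1 = 25
p-value = P(T ≤ -3.154) ≈ 0.0021
Since p ≈ 0.0021 < α = 0.1, reject H0; the evidence is statistically significant.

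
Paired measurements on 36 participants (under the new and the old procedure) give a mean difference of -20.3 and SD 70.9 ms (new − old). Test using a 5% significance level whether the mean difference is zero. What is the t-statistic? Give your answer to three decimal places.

-1.718

H0: μ_d = 0; H1: μ_d ≠ 0 (paired t-test on the differences, two-sided).
t = d̄/(s_d/√n) = -20.3/(70.9/√36) = -1.718
df = n − 1 = 35
Two-sided p-value ≈ 0.0946
Since p ≈ 0.0946 > α = 0.05, fail to reject H0; the evidence is not statistically significant.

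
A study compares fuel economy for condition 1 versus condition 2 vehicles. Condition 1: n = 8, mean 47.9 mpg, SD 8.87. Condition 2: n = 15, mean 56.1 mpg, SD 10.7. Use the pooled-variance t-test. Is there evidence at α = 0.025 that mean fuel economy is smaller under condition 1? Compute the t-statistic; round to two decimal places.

-1.85

Let group 1 = condition 1, group 2 = condition 2. H0: μ_1 = μ_2; H1: μ_1 < μ_2 (two-sample pooled-variance t-test, left-tailed).
s_p² = [(8−1)·8.87² + (15−1)·10.7²]/(8+15−2) = 102.552
t = (47.9 − 56.1)/√[102.552·(1/8 + 1/15)] = -1.85
df = n₁ + n₂ − 2 = 21
p-value = P(T ≤ -1.85) ≈ 0.039
Since p ≈ 0.039 > α = 0.025, fail to reject H0; the data do not provide sufficient evidence against H0.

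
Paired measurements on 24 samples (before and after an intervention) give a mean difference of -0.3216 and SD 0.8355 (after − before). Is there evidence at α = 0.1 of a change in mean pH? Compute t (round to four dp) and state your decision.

t = -1.8857; reject H0

H0: μ_d = 0; H1: μ_d ≠ 0 (paired t-test on the differences, two-sided).
t = d̄/(s_d/√n) = -0.3216/(0.8355/√24) = -1.8857
df = n − 1 = 23
Two-sided p-value ≈ 0.072
Since p ≈ 0.072 < α = 0.1, reject H0; the evidence is statistically significant.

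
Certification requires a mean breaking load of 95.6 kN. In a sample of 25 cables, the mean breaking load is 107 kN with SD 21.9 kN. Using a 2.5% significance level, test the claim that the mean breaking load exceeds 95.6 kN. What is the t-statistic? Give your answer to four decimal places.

2.6027

H0: μ = 95.6; H1: μ > 95.6 (one-sample t-test, right-tailed).
t = (x̄ − μ₀)/(s/√n) = (107 − 95.6)/(21.9/√25) = 2.6027
df = n − 1 = 24
p-value = P(T ≥ 2.6027) ≈ 0.0078
Since p ≈ 0.0078 < α = 0.025, reject H0; the evidence is statistically significant.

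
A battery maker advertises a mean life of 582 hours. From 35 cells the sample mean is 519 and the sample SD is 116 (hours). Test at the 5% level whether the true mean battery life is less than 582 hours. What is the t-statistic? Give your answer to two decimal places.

-3.21

H0: μ = 582; H1: μ < 582 (one-sample t-test, left-tailed).
t = (x̄ − μ₀)/(s/√n) = (519 − 582)/(116/√35) = -3.21
df = n − 1 = 34
p-value = P(T ≤ -3.21) ≈ 0.0014
Since p ≈ 0.0014 < α = 0.05, reject H0; the data support H1.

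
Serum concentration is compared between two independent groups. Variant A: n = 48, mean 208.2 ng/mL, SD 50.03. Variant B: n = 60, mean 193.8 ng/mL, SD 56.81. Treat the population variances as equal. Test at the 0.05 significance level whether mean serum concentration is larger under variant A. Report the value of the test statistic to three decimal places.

Let group 1 = variant A, group 2 = variant B. H0: μ_1 = μ_2; H1: μ_1 > μ_2 (two-sample pooled-variance t-test, right-tailed).
s_p² = [(48−1)·50.03² + (60−1)·56.81²]/(48+60−2) = 2906.19
t = (208.2 − 193.8)/√[2906.19·(1/48 + 1/60)] = 1.379
df = n₁ + n₂ − 2 = 106
p-value = P(T ≥ 1.379) ≈ 0.085
Since p ≈ 0.085 > α = 0.05, fail to reject H0; the evidence is not statistically significant.

1.379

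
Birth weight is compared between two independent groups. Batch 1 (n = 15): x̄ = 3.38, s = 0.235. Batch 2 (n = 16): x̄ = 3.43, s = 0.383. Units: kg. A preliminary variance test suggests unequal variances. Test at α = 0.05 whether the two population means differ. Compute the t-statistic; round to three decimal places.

-0.441

Let group 1 = batch 1, group 2 = batch 2. H0: μ_1 = μ_2; H1: μ_1 ≠ μ_2 (Welch's two-sample t-test, two-sided).
t = (x̄_1 − x̄_2)/√(s_1²/n_1 + s_2²/n_2) = (3.38 − 3.43)/√(0.235²/15 + 0.383²/16) = -0.441
Welch–Satterthwaite df ≈ 25.13
Two-sided p-value ≈ 0.6629
Since p ≈ 0.6629 > α = 0.05, fail to reject H0; the evidence is not statistically significant.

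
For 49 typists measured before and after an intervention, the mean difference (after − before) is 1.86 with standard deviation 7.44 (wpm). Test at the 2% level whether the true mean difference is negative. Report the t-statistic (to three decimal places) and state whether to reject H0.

H0: μ_d = 0; H1: μ_d < 0 (paired t-test on the differences, left-tailed).
t = d̄/(s_d/√n) = 1.86/(7.44/√49) = 1.750
df = n − 1 = 48
p-value = P(T ≤ 1.750) ≈ 0.9567
Since p ≈ 0.9567 > α = 0.02, fail to reject H0; the data do not provide sufficient evidence against H0.

t = 1.750; fail to reject H0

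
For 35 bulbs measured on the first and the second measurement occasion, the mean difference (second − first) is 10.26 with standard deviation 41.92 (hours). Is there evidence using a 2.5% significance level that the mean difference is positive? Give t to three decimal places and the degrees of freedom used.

H0: μ_d = 0; H1: μ_d > 0 (paired t-test on the differences, right-tailed).
t = d̄/(s_d/√n) = 10.26/(41.92/√35) = 1.448
df = n − 1 = 34
p-value = P(T ≥ 1.448) ≈ 0.0784
Since p ≈ 0.0784 > α = 0.025, fail to reject H0; the evidence is not statistically significant.

t = 1.448, df = 34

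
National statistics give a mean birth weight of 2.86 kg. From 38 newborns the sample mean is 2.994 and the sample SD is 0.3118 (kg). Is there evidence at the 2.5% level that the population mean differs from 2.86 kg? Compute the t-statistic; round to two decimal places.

2.65

H0: μ = 2.86; H1: μ ≠ 2.86 (one-sample t-test, two-sided).
t = (x̄ − μ₀)/(s/√n) = (2.994 − 2.86)/(0.3118/√38) = 2.65
df = n − 1 = 37
Two-sided p-value ≈ 0.0118
Since p ≈ 0.0118 < α = 0.025, reject H0; the evidence is statistically significant.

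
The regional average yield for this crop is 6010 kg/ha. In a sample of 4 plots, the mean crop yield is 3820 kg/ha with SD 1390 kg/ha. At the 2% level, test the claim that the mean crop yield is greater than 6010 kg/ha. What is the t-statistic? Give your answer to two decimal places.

H0: μ = 6010; H1: μ > 6010 (one-sample t-test, right-tailed).
t = (x̄ − μ₀)/(s/√n) = (3820 − 6010)/(1390/√4) = -3.15
df = n − 1 = 3
p-value = P(T ≥ -3.15) ≈ 0.9744
Since p ≈ 0.9744 > α = 0.02, fail to reject H0; the data do not provide sufficient evidence against H0.

-3.15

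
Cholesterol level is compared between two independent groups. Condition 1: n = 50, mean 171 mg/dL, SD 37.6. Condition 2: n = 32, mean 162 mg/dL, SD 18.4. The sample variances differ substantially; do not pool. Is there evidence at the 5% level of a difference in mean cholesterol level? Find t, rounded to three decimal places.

Let group 1 = condition 1, group 2 = condition 2. H0: μ_1 = μ_2; H1: μ_1 ≠ μ_2 (Welch's two-sample t-test, two-sided).
t = (x̄_1 − x̄_2)/√(s_1²/n_1 + s_2²/n_2) = (171 − 162)/√(37.6²/50 + 18.4²/32) = 1.444
Welch–Satterthwaite df ≈ 75.76
Two-sided p-value ≈ 0.153
Since p ≈ 0.153 > α = 0.05, fail to reject H0; the data do not provide sufficient evidence against H0.

1.444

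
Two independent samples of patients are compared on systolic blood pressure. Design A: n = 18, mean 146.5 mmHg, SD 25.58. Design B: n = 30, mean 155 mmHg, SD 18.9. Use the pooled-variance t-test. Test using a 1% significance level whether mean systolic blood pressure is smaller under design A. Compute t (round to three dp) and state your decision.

t = -1.319; fail to reject H0

Let group 1 = design A, group 2 = design B. H0: μ_1 = μ_2; H1: μ_1 < μ_2 (two-sample pooled-variance t-test, left-tailed).
s_p² = [(18−1)·25.58² + (30−1)·18.9²]/(18+30−2) = 467.018
t = (146.5 − 155)/√[467.018·(1/18 + 1/30)] = -1.319
df = n₁ + n₂ − 2 = 46
p-value = P(T ≤ -1.319) ≈ 0.0968
Since p ≈ 0.0968 > α = 0.01, fail to reject H0; the evidence is not statistically significant.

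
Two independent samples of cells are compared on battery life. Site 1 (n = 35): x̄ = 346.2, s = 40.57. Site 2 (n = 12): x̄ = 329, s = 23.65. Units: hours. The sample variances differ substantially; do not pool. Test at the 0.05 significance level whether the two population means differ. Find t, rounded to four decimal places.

1.7775

Let group 1 = site 1, group 2 = site 2. H0: μ_1 = μ_2; H1: μ_1 ≠ μ_2 (Welch's two-sample t-test, two-sided).
t = (x̄_1 − x̄_2)/√(s_1²/n_1 + s_2²/n_2) = (346.2 − 329)/√(40.57²/35 + 23.65²/12) = 1.7775
Welch–Satterthwaite df ≈ 33.40
Two-sided p-value ≈ 0.0846
Since p ≈ 0.0846 > α = 0.05, fail to reject H0; the data do not provide sufficient evidence against H0.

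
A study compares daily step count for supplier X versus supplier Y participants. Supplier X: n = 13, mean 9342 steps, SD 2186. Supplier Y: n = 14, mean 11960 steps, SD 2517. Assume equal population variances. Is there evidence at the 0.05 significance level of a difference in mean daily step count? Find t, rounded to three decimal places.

Let group 1 = supplier X, group 2 = supplier Y. H0: μ_1 = μ_2; H1: μ_1 ≠ μ_2 (two-sample pooled-variance t-test, two-sided).
s_p² = [(13−1)·2186² + (14−1)·2517²]/(13+14−2) = 5588080
t = (9342 − 11960)/√[5588080·(1/13 + 1/14)] = -2.875
df = n₁ + n₂ − 2 = 25
Two-sided p-value ≈ 0.0081
Since p ≈ 0.0081 < α = 0.05, reject H0; the data support H1.

-2.875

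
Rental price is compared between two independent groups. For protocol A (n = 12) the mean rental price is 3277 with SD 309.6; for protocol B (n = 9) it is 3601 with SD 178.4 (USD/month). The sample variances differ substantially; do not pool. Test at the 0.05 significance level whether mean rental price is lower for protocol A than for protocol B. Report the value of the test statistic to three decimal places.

Let group 1 = protocol A, group 2 = protocol B. H0: μ_1 = μ_2; H1: μ_1 < μ_2 (Welch's two-sample t-test, left-tailed).
t = (x̄_1 − x̄_2)/√(s_1²/n_1 + s_2²/n_2) = (3277 − 3601)/√(309.6²/12 + 178.4²/9) = -3.018
Welch–Satterthwaite df ≈ 18.04
p-value = P(T ≤ -3.018) ≈ 0.0037
Since p ≈ 0.0037 < α = 0.05, reject H0; the data support H1.

-3.018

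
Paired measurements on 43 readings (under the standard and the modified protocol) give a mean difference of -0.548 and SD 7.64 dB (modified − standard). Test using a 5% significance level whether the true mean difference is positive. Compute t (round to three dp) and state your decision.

H0: μ_d = 0; H1: μ_d > 0 (paired t-test on the differences, right-tailed).
t = d̄/(s_d/√n) = -0.548/(7.64/√43) = -0.470
df = n − 1 = 42
p-value = P(T ≥ -0.470) ≈ 0.6797
Since p ≈ 0.6797 > α = 0.05, fail to reject H0; the data do not provide sufficient evidence against H0.

t = -0.470; fail to reject H0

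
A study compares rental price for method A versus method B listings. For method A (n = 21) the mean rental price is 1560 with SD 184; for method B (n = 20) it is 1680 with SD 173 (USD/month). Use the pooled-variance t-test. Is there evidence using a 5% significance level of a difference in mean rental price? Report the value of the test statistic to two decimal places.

-2.15

Let group 1 = method A, group 2 = method B. H0: μ_1 = μ_2; H1: μ_1 ≠ μ_2 (two-sample pooled-variance t-test, two-sided).
s_p² = [(21−1)·184² + (20−1)·173²]/(21+20−2) = 31942.8
t = (1560 − 1680)/√[31942.8·(1/21 + 1/20)] = -2.15
df = n₁ + n₂ − 2 = 39
Two-sided p-value ≈ 0.038
Since p ≈ 0.038 < α = 0.05, reject H0; the data support H1.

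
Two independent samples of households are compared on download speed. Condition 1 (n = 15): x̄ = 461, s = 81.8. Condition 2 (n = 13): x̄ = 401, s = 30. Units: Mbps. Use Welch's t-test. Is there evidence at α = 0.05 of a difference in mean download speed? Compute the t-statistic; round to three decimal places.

2.643

Let group 1 = condition 1, group 2 = condition 2. H0: μ_1 = μ_2; H1: μ_1 ≠ μ_2 (Welch's two-sample t-test, two-sided).
t = (x̄_1 − x̄_2)/√(s_1²/n_1 + s_2²/n_2) = (461 − 401)/√(81.8²/15 + 30²/13) = 2.643
Welch–Satterthwaite df ≈ 18.17
Two-sided p-value ≈ 0.0164
Since p ≈ 0.0164 < α = 0.05, reject H0; the evidence is statistically significant.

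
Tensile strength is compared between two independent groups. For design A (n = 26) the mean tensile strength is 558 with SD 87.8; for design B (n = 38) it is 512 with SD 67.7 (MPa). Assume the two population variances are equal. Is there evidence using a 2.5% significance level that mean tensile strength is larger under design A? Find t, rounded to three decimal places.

2.364

Let group 1 = design A, group 2 = design B. H0: μ_1 = μ_2; H1: μ_1 > μ_2 (two-sample pooled-variance t-test, right-tailed).
s_p² = [(26−1)·87.8² + (38−1)·67.7²]/(26+38−2) = 5843.59
t = (558 − 512)/√[5843.59·(1/26 + 1/38)] = 2.364
df = n₁ + n₂ − 2 = 62
p-value = P(T ≥ 2.364) ≈ 0.011
Since p ≈ 0.011 < α = 0.025, reject H0; the data support H1.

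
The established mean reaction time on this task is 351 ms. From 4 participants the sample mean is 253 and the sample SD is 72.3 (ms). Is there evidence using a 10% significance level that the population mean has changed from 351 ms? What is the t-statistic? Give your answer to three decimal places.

-2.711

H0: μ = 351; H1: μ ≠ 351 (one-sample t-test, two-sided).
t = (x̄ − μ₀)/(s/√n) = (253 − 351)/(72.3/√4) = -2.711
df = n − 1 = 3
Two-sided p-value ≈ 0.073
Since p ≈ 0.073 < α = 0.1, reject H0; the data support H1.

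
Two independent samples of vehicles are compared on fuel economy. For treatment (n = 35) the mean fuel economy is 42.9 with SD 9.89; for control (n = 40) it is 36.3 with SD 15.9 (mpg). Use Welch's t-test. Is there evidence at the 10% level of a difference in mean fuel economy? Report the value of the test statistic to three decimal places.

2.186

Let group 1 = treatment, group 2 = control. H0: μ_1 = μ_2; H1: μ_1 ≠ μ_2 (Welch's two-sample t-test, two-sided).
t = (x̄_1 − x̄_2)/√(s_1²/n_1 + s_2²/n_2) = (42.9 − 36.3)/√(9.89²/35 + 15.9²/40) = 2.186
Welch–Satterthwaite df ≈ 66.26
Two-sided p-value ≈ 0.032
Since p ≈ 0.032 < α = 0.1, reject H0; the evidence is statistically significant.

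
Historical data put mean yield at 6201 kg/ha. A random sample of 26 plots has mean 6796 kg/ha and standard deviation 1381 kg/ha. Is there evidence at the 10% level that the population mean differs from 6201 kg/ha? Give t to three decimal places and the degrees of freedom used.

t = 2.197, df = 25

H0: μ = 6201; H1: μ ≠ 6201 (one-sample t-test, two-sided).
t = (x̄ − μ₀)/(s/√n) = (6796 − 6201)/(1381/√26) = 2.197
df = n − 1 = 25
Two-sided p-value ≈ 0.038
Since p ≈ 0.038 < α = 0.1, reject H0; the evidence is statistically significant.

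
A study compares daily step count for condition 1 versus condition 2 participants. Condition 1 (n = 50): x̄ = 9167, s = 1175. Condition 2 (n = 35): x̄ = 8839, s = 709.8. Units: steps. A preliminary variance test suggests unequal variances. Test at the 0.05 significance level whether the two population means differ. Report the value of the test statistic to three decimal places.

1.600

Let group 1 = condition 1, group 2 = condition 2. H0: μ_1 = μ_2; H1: μ_1 ≠ μ_2 (Welch's two-sample t-test, two-sided).
t = (x̄_1 − x̄_2)/√(s_1²/n_1 + s_2²/n_2) = (9167 − 8839)/√(1175²/50 + 709.8²/35) = 1.600
Welch–Satterthwaite df ≈ 81.49
Two-sided p-value ≈ 0.113
Since p ≈ 0.113 > α = 0.05, fail to reject H0; the evidence is not statistically significant.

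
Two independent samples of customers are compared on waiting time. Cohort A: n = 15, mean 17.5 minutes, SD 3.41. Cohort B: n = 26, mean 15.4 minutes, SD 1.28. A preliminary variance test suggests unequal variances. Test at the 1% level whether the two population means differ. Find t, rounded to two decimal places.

2.29

Let group 1 = cohort A, group 2 = cohort B. H0: μ_1 = μ_2; H1: μ_1 ≠ μ_2 (Welch's two-sample t-test, two-sided).
t = (x̄_1 − x̄_2)/√(s_1²/n_1 + s_2²/n_2) = (17.5 − 15.4)/√(3.41²/15 + 1.28²/26) = 2.29
Welch–Satterthwaite df ≈ 16.31
Two-sided p-value ≈ 0.035
Since p ≈ 0.035 > α = 0.01, fail to reject H0; the evidence is not statistically significant.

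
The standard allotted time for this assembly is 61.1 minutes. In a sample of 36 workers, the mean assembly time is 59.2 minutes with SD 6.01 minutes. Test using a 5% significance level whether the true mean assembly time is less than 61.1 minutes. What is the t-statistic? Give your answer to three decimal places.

-1.897

H0: μ = 61.1; H1: μ < 61.1 (one-sample t-test, left-tailed).
t = (x̄ − μ₀)/(s/√n) = (59.2 − 61.1)/(6.01/√36) = -1.897
df = n − 1 = 35
p-value = P(T ≤ -1.897) ≈ 0.0331
Since p ≈ 0.0331 < α = 0.05, reject H0; the evidence is statistically significant.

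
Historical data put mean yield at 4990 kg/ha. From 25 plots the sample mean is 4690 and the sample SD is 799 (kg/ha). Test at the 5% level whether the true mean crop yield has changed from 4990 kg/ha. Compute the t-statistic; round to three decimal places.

-1.877

H0: μ = 4990; H1: μ ≠ 4990 (one-sample t-test, two-sided).
t = (x̄ − μ₀)/(s/√n) = (4690 − 4990)/(799/√25) = -1.877
df = n − 1 = 24
Two-sided p-value ≈ 0.073
Since p ≈ 0.073 > α = 0.05, fail to reject H0; the evidence is not statistically significant.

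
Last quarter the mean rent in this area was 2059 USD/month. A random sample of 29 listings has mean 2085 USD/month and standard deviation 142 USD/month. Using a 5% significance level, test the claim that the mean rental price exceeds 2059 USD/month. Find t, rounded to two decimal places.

0.99

H0: μ = 2059; H1: μ > 2059 (one-sample t-test, right-tailed).
t = (x̄ − μ₀)/(s/√n) = (2085 − 2059)/(142/√29) = 0.99
df = n − 1 = 28
p-value = P(T ≥ 0.99) ≈ 0.166
Since p ≈ 0.166 > α = 0.05, fail to reject H0; the data do not provide sufficient evidence against H0.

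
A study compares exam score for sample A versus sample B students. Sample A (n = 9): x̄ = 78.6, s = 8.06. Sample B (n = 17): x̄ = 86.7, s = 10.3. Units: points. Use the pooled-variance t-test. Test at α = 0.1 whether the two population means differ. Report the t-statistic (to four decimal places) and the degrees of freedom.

t = -2.0443, df = 24

Let group 1 = sample A, group 2 = sample B. H0: μ_1 = μ_2; H1: μ_1 ≠ μ_2 (two-sample pooled-variance t-test, two-sided).
s_p² = [(9−1)·8.06² + (17−1)·10.3²]/(9+17−2) = 92.3812
t = (78.6 − 86.7)/√[92.3812·(1/9 + 1/17)] = -2.0443
df = n₁ + n₂ − 2 = 24
Two-sided p-value ≈ 0.052
Since p ≈ 0.052 < α = 0.1, reject H0; the data support H1.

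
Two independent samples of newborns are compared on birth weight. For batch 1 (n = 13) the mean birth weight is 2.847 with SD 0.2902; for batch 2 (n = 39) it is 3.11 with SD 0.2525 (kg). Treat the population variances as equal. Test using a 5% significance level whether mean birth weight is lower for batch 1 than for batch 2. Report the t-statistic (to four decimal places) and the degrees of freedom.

Let group 1 = batch 1, group 2 = batch 2. H0: μ_1 = μ_2; H1: μ_1 < μ_2 (two-sample pooled-variance t-test, left-tailed).
s_p² = [(13−1)·0.2902² + (39−1)·0.2525²]/(13+39−2) = 0.0686666
t = (2.847 − 3.11)/√[0.0686666·(1/13 + 1/39)] = -3.1339
df = n₁ + n₂ − 2 = 50
p-value = P(T ≤ -3.1339) ≈ 0.001
Since p ≈ 0.001 < α = 0.05, reject H0; the evidence is statistically significant.

t = -3.1339, df = 50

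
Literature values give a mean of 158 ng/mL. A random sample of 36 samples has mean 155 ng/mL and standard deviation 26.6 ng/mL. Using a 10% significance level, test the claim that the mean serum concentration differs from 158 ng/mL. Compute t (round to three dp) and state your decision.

H0: μ = 158; H1: μ ≠ 158 (one-sample t-test, two-sided).
t = (x̄ − μ₀)/(s/√n) = (155 − 158)/(26.6/√36) = -0.677
df = n − 1 = 35
Two-sided p-value ≈ 0.5030
Since p ≈ 0.5030 > α = 0.1, fail to reject H0; the data do not provide sufficient evidence against H0.

t = -0.677; fail to reject H0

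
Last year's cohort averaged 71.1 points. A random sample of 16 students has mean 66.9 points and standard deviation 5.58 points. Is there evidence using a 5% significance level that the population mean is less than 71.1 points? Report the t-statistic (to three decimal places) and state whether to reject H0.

H0: μ = 71.1; H1: μ < 71.1 (one-sample t-test, left-tailed).
t = (x̄ − μ₀)/(s/√n) = (66.9 − 71.1)/(5.58/√16) = -3.011
df = n − 1 = 15
p-value = P(T ≤ -3.011) ≈ 0.004
Since p ≈ 0.004 < α = 0.05, reject H0; the evidence is statistically significant.

t = -3.011; reject H0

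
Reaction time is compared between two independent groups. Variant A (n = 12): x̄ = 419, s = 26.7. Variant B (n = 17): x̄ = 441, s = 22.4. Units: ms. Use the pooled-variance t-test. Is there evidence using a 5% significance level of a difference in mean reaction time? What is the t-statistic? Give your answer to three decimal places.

Let group 1 = variant A, group 2 = variant B. H0: μ_1 = μ_2; H1: μ_1 ≠ μ_2 (two-sample pooled-variance t-test, two-sided).
s_p² = [(12−1)·26.7² + (17−1)·22.4²]/(12+17−2) = 587.776
t = (419 − 441)/√[587.776·(1/12 + 1/17)] = -2.407
df = n₁ + n₂ − 2 = 27
Two-sided p-value ≈ 0.0232
Since p ≈ 0.0232 < α = 0.05, reject H0; the evidence is statistically significant.

-2.407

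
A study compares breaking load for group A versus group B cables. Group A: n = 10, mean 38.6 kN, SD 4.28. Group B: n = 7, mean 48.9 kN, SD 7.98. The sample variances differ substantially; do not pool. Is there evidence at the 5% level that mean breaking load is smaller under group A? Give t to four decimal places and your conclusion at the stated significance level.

Let group 1 = group A, group 2 = group B. H0: μ_1 = μ_2; H1: μ_1 < μ_2 (Welch's two-sample t-test, left-tailed).
t = (x̄_1 − x̄_2)/√(s_1²/n_1 + s_2²/n_2) = (38.6 − 48.9)/√(4.28²/10 + 7.98²/7) = -3.1156
Welch–Satterthwaite df ≈ 8.43
p-value = P(T ≤ -3.1156) ≈ 0.0067
Since p ≈ 0.0067 < α = 0.05, reject H0; the data support H1.

t = -3.1156; reject H0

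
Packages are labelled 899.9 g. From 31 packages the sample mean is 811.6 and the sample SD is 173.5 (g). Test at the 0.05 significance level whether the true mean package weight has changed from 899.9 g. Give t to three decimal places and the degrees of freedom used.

H0: μ = 899.9; H1: μ ≠ 899.9 (one-sample t-test, two-sided).
t = (x̄ − μ₀)/(s/√n) = (811.6 − 899.9)/(173.5/√31) = -2.834
df = n − 1 = 30
Two-sided p-value ≈ 0.0082
Since p ≈ 0.0082 < α = 0.05, reject H0; the data support H1.

t = -2.834, df = 30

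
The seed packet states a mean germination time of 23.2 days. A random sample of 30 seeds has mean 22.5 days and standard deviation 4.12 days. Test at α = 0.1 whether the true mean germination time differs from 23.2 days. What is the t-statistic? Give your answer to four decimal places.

-0.9306

H0: μ = 23.2; H1: μ ≠ 23.2 (one-sample t-test, two-sided).
t = (x̄ − μ₀)/(s/√n) = (22.5 − 23.2)/(4.12/√30) = -0.9306
df = n − 1 = 29
Two-sided p-value ≈ 0.3597
Since p ≈ 0.3597 > α = 0.1, fail to reject H0; the evidence is not statistically significant.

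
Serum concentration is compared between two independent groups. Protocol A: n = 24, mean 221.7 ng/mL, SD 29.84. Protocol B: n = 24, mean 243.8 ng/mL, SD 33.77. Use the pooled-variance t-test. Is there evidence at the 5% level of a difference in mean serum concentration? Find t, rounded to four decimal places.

Let group 1 = protocol A, group 2 = protocol B. H0: μ_1 = μ_2; H1: μ_1 ≠ μ_2 (two-sample pooled-variance t-test, two-sided).
s_p² = [(24−1)·29.84² + (24−1)·33.77²]/(24+24−2) = 1015.42
t = (221.7 − 243.8)/√[1015.42·(1/24 + 1/24)] = -2.4025
df = n₁ + n₂ − 2 = 46
Two-sided p-value ≈ 0.020
Since p ≈ 0.020 < α = 0.05, reject H0; the evidence is statistically significant.

-2.4025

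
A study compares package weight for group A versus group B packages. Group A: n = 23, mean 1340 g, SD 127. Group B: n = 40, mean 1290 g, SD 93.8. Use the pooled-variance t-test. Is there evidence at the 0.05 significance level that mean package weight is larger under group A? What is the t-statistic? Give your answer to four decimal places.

Let group 1 = group A, group 2 = group B. H0: μ_1 = μ_2; H1: μ_1 > μ_2 (two-sample pooled-variance t-test, right-tailed).
s_p² = [(23−1)·127² + (40−1)·93.8²]/(23+40−2) = 11442.2
t = (1340 − 1290)/√[11442.2·(1/23 + 1/40)] = 1.7862
df = n₁ + n₂ − 2 = 61
p-value = P(T ≥ 1.7862) ≈ 0.0395
Since p ≈ 0.0395 < α = 0.05, reject H0; the evidence is statistically significant.

1.7862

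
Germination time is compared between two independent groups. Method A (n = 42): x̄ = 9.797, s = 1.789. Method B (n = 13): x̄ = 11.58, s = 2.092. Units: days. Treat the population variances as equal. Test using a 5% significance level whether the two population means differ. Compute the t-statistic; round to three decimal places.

Let group 1 = method A, group 2 = method B. H0: μ_1 = μ_2; H1: μ_1 ≠ μ_2 (two-sample pooled-variance t-test, two-sided).
s_p² = [(42−1)·1.789² + (13−1)·2.092²]/(42+13−2) = 3.46677
t = (9.797 − 11.58)/√[3.46677·(1/42 + 1/13)] = -3.017
df = n₁ + n₂ − 2 = 53
Two-sided p-value ≈ 0.004
Since p ≈ 0.004 < α = 0.05, reject H0; the data support H1.

-3.017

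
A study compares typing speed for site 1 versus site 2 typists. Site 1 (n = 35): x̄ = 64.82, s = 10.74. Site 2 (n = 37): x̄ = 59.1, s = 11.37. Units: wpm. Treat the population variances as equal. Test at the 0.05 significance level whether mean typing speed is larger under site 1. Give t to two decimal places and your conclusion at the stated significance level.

t = 2.19; reject H0

Let group 1 = site 1, group 2 = site 2. H0: μ_1 = μ_2; H1: μ_1 > μ_2 (two-sample pooled-variance t-test, right-tailed).
s_p² = [(35−1)·10.74² + (37−1)·11.37²]/(35+37−2) = 122.511
t = (64.82 − 59.1)/√[122.511·(1/35 + 1/37)] = 2.19
df = n₁ + n₂ − 2 = 70
p-value = P(T ≥ 2.19) ≈ 0.016
Since p ≈ 0.016 < α = 0.05, reject H0; the evidence is statistically significant.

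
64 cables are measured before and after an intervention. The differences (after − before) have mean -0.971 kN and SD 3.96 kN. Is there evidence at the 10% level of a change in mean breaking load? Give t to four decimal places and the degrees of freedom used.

H0: μ_d = 0; H1: μ_d ≠ 0 (paired t-test on the differences, two-sided).
t = d̄/(s_d/√n) = -0.971/(3.96/√64) = -1.9616
df = n − 1 = 63
Two-sided p-value ≈ 0.0542
Since p ≈ 0.0542 < α = 0.1, reject H0; the data support H1.

t = -1.9616, df = 63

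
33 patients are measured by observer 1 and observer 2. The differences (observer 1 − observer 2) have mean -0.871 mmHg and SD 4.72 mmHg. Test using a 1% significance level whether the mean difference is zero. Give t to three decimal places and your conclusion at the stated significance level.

t = -1.060; fail to reject H0

H0: μ_d = 0; H1: μ_d ≠ 0 (paired t-test on the differences, two-sided).
t = d̄/(s_d/√n) = -0.871/(4.72/√33) = -1.060
df = n − 1 = 32
Two-sided p-value ≈ 0.2971
Since p ≈ 0.2971 > α = 0.01, fail to reject H0; the evidence is not statistically significant.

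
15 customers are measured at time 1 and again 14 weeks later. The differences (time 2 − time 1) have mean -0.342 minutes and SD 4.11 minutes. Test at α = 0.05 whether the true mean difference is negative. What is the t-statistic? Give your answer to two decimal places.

-0.32

H0: μ_d = 0; H1: μ_d < 0 (paired t-test on the differences, left-tailed).
t = d̄/(s_d/√n) = -0.342/(4.11/√15) = -0.32
df = n − 1 = 14
p-value = P(T ≤ -0.32) ≈ 0.3760
Since p ≈ 0.3760 > α = 0.05, fail to reject H0; the data do not provide sufficient evidence against H0.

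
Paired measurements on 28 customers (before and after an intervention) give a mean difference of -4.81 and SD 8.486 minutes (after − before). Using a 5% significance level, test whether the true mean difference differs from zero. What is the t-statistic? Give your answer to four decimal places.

H0: μ_d = 0; H1: μ_d ≠ 0 (paired t-test on the differences, two-sided).
t = d̄/(s_d/√n) = -4.81/(8.486/√28) = -2.9993
df = n − 1 = 27
Two-sided p-value ≈ 0.0058
Since p ≈ 0.0058 < α = 0.05, reject H0; the data support H1.

-2.9993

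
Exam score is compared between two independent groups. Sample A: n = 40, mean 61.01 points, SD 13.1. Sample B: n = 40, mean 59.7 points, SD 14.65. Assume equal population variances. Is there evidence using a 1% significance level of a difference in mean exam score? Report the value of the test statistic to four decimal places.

0.4216

Let group 1 = sample A, group 2 = sample B. H0: μ_1 = μ_2; H1: μ_1 ≠ μ_2 (two-sample pooled-variance t-test, two-sided).
s_p² = [(40−1)·13.1² + (40−1)·14.65²]/(40+40−2) = 193.116
t = (61.01 − 59.7)/√[193.116·(1/40 + 1/40)] = 0.4216
df = n₁ + n₂ − 2 = 78
Two-sided p-value ≈ 0.674
Since p ≈ 0.674 > α = 0.01, fail to reject H0; the data do not provide sufficient evidence against H0.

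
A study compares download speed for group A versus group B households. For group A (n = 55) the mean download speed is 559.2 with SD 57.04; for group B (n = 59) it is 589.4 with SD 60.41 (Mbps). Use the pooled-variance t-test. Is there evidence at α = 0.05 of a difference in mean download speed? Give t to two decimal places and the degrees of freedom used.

Let group 1 = group A, group 2 = group B. H0: μ_1 = μ_2; H1: μ_1 ≠ μ_2 (two-sample pooled-variance t-test, two-sided).
s_p² = [(55−1)·57.04² + (59−1)·60.41²]/(55+59−2) = 3458.53
t = (559.2 − 589.4)/√[3458.53·(1/55 + 1/59)] = -2.74
df = n₁ + n₂ − 2 = 112
Two-sided p-value ≈ 0.0072
Since p ≈ 0.0072 < α = 0.05, reject H0; the evidence is statistically significant.

t = -2.74, df = 112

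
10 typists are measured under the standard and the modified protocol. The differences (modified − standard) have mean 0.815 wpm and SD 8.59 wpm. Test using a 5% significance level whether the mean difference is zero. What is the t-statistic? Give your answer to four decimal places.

H0: μ_d = 0; H1: μ_d ≠ 0 (paired t-test on the differences, two-sided).
t = d̄/(s_d/√n) = 0.815/(8.59/√10) = 0.3000
df = n − 1 = 9
Two-sided p-value ≈ 0.7710
Since p ≈ 0.7710 > α = 0.05, fail to reject H0; the evidence is not statistically significant.

0.3000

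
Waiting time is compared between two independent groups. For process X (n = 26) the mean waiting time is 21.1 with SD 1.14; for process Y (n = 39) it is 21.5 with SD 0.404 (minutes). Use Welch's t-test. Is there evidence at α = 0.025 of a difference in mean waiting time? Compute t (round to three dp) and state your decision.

t = -1.719; fail to reject H0

Let group 1 = process X, group 2 = process Y. H0: μ_1 = μ_2; H1: μ_1 ≠ μ_2 (Welch's two-sample t-test, two-sided).
t = (x̄_1 − x̄_2)/√(s_1²/n_1 + s_2²/n_2) = (21.1 − 21.5)/√(1.14²/26 + 0.404²/39) = -1.719
Welch–Satterthwaite df ≈ 29.23
Two-sided p-value ≈ 0.0963
Since p ≈ 0.0963 > α = 0.025, fail to reject H0; the evidence is not statistically significant.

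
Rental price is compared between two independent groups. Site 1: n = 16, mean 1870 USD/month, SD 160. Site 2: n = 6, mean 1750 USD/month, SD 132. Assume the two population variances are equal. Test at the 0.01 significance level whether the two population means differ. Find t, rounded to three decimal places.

Let group 1 = site 1, group 2 = site 2. H0: μ_1 = μ_2; H1: μ_1 ≠ μ_2 (two-sample pooled-variance t-test, two-sided).
s_p² = [(16−1)·160² + (6−1)·132²]/(16+6−2) = 23556
t = (1870 − 1750)/√[23556·(1/16 + 1/6)] = 1.633
df = n₁ + n₂ − 2 = 20
Two-sided p-value ≈ 0.118
Since p ≈ 0.118 > α = 0.01, fail to reject H0; the evidence is not statistically significant.

1.633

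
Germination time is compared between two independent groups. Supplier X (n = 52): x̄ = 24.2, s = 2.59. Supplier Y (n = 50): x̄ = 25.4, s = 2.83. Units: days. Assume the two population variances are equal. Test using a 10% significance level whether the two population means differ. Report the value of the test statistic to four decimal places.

-2.2354

Let group 1 = supplier X, group 2 = supplier Y. H0: μ_1 = μ_2; H1: μ_1 ≠ μ_2 (two-sample pooled-variance t-test, two-sided).
s_p² = [(52−1)·2.59² + (50−1)·2.83²]/(52+50−2) = 7.34549
t = (24.2 − 25.4)/√[7.34549·(1/52 + 1/50)] = -2.2354
df = n₁ + n₂ − 2 = 100
Two-sided p-value ≈ 0.0276
Since p ≈ 0.0276 < α = 0.1, reject H0; the evidence is statistically significant.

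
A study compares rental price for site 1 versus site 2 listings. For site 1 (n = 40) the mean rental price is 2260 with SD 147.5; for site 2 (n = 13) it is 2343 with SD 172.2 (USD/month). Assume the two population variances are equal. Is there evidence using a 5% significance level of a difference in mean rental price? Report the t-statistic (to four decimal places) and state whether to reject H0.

t = -1.6918; fail to reject H0

Let group 1 = site 1, group 2 = site 2. H0: μ_1 = μ_2; H1: μ_1 ≠ μ_2 (two-sample pooled-variance t-test, two-sided).
s_p² = [(40−1)·147.5² + (13−1)·172.2²]/(40+13−2) = 23614.3
t = (2260 − 2343)/√[23614.3·(1/40 + 1/13)] = -1.6918
df = n₁ + n₂ − 2 = 51
Two-sided p-value ≈ 0.097
Since p ≈ 0.097 > α = 0.05, fail to reject H0; the evidence is not statistically significant.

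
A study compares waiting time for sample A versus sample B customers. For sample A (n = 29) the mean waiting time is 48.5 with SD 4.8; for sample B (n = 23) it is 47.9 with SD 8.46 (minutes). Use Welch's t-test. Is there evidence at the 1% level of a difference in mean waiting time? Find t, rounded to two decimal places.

0.30

Let group 1 = sample A, group 2 = sample B. H0: μ_1 = μ_2; H1: μ_1 ≠ μ_2 (Welch's two-sample t-test, two-sided).
t = (x̄_1 − x̄_2)/√(s_1²/n_1 + s_2²/n_2) = (48.5 − 47.9)/√(4.8²/29 + 8.46²/23) = 0.30
Welch–Satterthwaite df ≈ 32.98
Two-sided p-value ≈ 0.763
Since p ≈ 0.763 > α = 0.01, fail to reject H0; the data do not provide sufficient evidence against H0.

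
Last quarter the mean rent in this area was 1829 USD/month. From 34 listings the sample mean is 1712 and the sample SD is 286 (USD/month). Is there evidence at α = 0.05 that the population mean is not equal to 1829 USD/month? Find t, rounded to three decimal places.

H0: μ = 1829; H1: μ ≠ 1829 (one-sample t-test, two-sided).
t = (x̄ − μ₀)/(s/√n) = (1712 − 1829)/(286/√34) = -2.385
df = n − 1 = 33
Two-sided p-value ≈ 0.023
Since p ≈ 0.023 < α = 0.05, reject H0; the data support H1.

-2.385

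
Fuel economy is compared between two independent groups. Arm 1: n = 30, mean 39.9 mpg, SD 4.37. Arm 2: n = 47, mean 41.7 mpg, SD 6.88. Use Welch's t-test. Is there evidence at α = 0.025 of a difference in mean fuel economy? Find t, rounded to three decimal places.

-1.404

Let group 1 = arm 1, group 2 = arm 2. H0: μ_1 = μ_2; H1: μ_1 ≠ μ_2 (Welch's two-sample t-test, two-sided).
t = (x̄_1 − x̄_2)/√(s_1²/n_1 + s_2²/n_2) = (39.9 − 41.7)/√(4.37²/30 + 6.88²/47) = -1.404
Welch–Satterthwaite df ≈ 75.00
Two-sided p-value ≈ 0.1644
Since p ≈ 0.1644 > α = 0.025, fail to reject H0; the data do not provide sufficient evidence against H0.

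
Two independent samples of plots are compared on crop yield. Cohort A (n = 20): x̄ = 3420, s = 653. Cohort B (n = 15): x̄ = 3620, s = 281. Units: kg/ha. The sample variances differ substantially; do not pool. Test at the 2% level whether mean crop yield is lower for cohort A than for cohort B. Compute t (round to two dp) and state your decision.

t = -1.23; fail to reject H0

Let group 1 = cohort A, group 2 = cohort B. H0: μ_1 = μ_2; H1: μ_1 < μ_2 (Welch's two-sample t-test, left-tailed).
t = (x̄_1 − x̄_2)/√(s_1²/n_1 + s_2²/n_2) = (3420 − 3620)/√(653²/20 + 281²/15) = -1.23
Welch–Satterthwaite df ≈ 27.28
p-value = P(T ≤ -1.23) ≈ 0.1152
Since p ≈ 0.1152 > α = 0.02, fail to reject H0; the data do not provide sufficient evidence against H0.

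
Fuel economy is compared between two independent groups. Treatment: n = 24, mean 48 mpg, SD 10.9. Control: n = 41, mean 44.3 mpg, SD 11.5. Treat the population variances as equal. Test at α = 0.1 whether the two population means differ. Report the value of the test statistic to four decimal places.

1.2757

Let group 1 = treatment, group 2 = control. H0: μ_1 = μ_2; H1: μ_1 ≠ μ_2 (two-sample pooled-variance t-test, two-sided).
s_p² = [(24−1)·10.9² + (41−1)·11.5²]/(24+41−2) = 127.343
t = (48 − 44.3)/√[127.343·(1/24 + 1/41)] = 1.2757
df = n₁ + n₂ − 2 = 63
Two-sided p-value ≈ 0.2067
Since p ≈ 0.2067 > α = 0.1, fail to reject H0; the data do not provide sufficient evidence against H0.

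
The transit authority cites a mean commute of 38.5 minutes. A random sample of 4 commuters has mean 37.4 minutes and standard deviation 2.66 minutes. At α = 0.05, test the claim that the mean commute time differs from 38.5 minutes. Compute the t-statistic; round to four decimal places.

-0.8271

H0: μ = 38.5; H1: μ ≠ 38.5 (one-sample t-test, two-sided).
t = (x̄ − μ₀)/(s/√n) = (37.4 − 38.5)/(2.66/√4) = -0.8271
df = n − 1 = 3
Two-sided p-value ≈ 0.4688
Since p ≈ 0.4688 > α = 0.05, fail to reject H0; the data do not provide sufficient evidence against H0.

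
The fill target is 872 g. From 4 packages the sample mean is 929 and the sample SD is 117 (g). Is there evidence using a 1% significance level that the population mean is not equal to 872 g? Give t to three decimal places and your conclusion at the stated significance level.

t = 0.974; fail to reject H0

H0: μ = 872; H1: μ ≠ 872 (one-sample t-test, two-sided).
t = (x̄ − μ₀)/(s/√n) = (929 − 872)/(117/√4) = 0.974
df = n − 1 = 3
Two-sided p-value ≈ 0.402
Since p ≈ 0.402 > α = 0.01, fail to reject H0; the data do not provide sufficient evidence against H0.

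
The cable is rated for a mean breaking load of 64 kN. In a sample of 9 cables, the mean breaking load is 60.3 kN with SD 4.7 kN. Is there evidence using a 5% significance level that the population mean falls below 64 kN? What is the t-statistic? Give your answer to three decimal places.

-2.362

H0: μ = 64; H1: μ < 64 (one-sample t-test, left-tailed).
t = (x̄ − μ₀)/(s/√n) = (60.3 − 64)/(4.7/√9) = -2.362
df = n − 1 = 8
p-value = P(T ≤ -2.362) ≈ 0.0229
Since p ≈ 0.0229 < α = 0.05, reject H0; the data support H1.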